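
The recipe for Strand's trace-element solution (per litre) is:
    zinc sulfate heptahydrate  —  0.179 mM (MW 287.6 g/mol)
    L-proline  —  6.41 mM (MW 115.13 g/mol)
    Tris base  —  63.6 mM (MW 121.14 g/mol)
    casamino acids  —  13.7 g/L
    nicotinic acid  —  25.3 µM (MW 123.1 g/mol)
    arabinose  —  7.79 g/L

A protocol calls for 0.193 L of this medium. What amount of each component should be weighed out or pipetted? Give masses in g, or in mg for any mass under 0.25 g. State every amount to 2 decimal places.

Working volume: 0.193 L.
zinc sulfate heptahydrate: 0.179 mmol/L × 287.6 mg/mmol × 0.193 L = 9.94 mg
L-proline: 6.41 mmol/L × 115.13 mg/mmol × 0.193 L = 142.43 mg
Tris base: 63.6 mmol/L × 121.14 g/mol × 0.193 L ÷ 1000 = 1.49 g
casamino acids: 13.7 g/L × 0.193 L = 2.64 g
nicotinic acid: 25.3 µmol/L × 123.1 g/mol × 0.193 L ÷ 1000 = 0.60 mg
arabinose: 7.79 g/L × 0.193 L = 1.50 g

zinc sulfate heptahydrate 9.94 mg; L-proline 142.43 mg; Tris base 1.49 g; casamino acids 2.64 g; nicotinic acid 0.60 mg; arabinose 1.50 g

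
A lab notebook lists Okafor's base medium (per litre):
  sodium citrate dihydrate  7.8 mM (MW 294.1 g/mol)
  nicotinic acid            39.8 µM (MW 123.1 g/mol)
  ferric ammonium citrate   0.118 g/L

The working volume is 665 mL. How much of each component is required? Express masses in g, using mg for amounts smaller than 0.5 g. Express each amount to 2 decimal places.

Target volume = 665 mL = 0.665 L.
sodium citrate dihydrate: 7.8 mmol/L × 294.1 g/mol × 0.665 L ÷ 1000 = 1.53 g
nicotinic acid: 39.8 µmol/L × 123.1 g/mol × 0.665 L ÷ 1000 = 3.26 mg
ferric ammonium citrate: 0.118 g/L × 0.665 L = 0.07847 g = 78.47 mg

sodium citrate dihydrate 1.53 g; nicotinic acid 3.26 mg; ferric ammonium citrate 78.47 mg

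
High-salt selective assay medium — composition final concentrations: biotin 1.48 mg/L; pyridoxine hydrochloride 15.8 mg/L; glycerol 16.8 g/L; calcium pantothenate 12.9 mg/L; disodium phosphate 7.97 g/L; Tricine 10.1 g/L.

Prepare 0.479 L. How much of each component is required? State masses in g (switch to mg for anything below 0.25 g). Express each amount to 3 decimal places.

Working volume: 0.479 L.
biotin: 1.48 mg/L × 0.479 L = 0.709 mg
pyridoxine hydrochloride: 15.8 mg/L × 0.479 L = 7.568 mg
glycerol: 16.8 g/L × 0.479 L = 8.047 g
calcium pantothenate: 12.9 mg/L × 0.479 L = 6.179 mg
disodium phosphate: 7.97 g/L × 0.479 L = 3.818 g
Tricine: 10.1 g/L × 0.479 L = 4.838 g

biotin 0.709 mg; pyridoxine hydrochloride 7.568 mg; glycerol 8.047 g; calcium pantothenate 6.179 mg; disodium phosphate 3.818 g; Tricine 4.838 g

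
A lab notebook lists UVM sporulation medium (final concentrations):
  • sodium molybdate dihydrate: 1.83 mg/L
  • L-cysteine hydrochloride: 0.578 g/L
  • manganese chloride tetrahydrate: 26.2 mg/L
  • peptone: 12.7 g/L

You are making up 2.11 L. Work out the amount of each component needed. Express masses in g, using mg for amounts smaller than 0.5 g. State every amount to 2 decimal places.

sodium molybdate dihydrate 3.86 mg; L-cysteine hydrochloride 1.22 g; manganese chloride tetrahydrate 55.28 mg; peptone 26.80 g

Working volume: 2.11 L.
sodium molybdate dihydrate: 1.83 mg/L × 2.11 L = 3.86 mg
L-cysteine hydrochloride: 0.578 g/L × 2.11 L = 1.22 g
manganese chloride tetrahydrate: 26.2 mg/L × 2.11 L = 55.28 mg
peptone: 12.7 g/L × 2.11 L = 26.80 g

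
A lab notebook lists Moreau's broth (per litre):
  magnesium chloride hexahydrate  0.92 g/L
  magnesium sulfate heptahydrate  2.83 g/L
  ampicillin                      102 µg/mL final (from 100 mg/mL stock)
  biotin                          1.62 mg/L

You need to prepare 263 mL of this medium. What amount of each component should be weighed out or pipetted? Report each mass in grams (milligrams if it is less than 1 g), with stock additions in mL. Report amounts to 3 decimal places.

magnesium chloride hexahydrate 241.960 mg; magnesium sulfate heptahydrate 744.290 mg; ampicillin 0.268 mL; biotin 0.426 mg

Scale factor relative to 1 L: 0.263.
magnesium chloride hexahydrate: 0.92 g/L × 0.263 L = 0.24196 g = 241.960 mg
magnesium sulfate heptahydrate: 2.83 g/L × 0.263 L = 0.74429 g = 744.290 mg
ampicillin: V = C2·V2/C1 = 102 µg/mL × 263 mL ÷ 100000 µg/mL = 0.268 mL
biotin: 1.62 mg/L × 0.263 L = 0.426 mg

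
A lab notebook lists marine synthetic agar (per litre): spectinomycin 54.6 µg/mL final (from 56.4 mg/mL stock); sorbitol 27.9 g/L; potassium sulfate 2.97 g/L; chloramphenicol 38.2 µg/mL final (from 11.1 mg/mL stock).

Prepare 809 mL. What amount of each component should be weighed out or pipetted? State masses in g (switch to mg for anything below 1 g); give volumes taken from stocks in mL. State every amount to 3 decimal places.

Target volume = 809 mL = 0.809 L.
spectinomycin: dilute stock: 54.6 µg/mL × 809 mL ÷ 56400 µg/mL = 0.783 mL
sorbitol: 27.9 g/L × 0.809 L = 22.571 g
potassium sulfate: 2.97 g/L × 0.809 L = 2.403 g
chloramphenicol: C1V1 = C2V2 → 38.2 µg/mL × 809 mL ÷ 11100 µg/mL = 2.784 mL

spectinomycin 0.783 mL; sorbitol 22.571 g; potassium sulfate 2.403 g; chloramphenicol 2.784 mL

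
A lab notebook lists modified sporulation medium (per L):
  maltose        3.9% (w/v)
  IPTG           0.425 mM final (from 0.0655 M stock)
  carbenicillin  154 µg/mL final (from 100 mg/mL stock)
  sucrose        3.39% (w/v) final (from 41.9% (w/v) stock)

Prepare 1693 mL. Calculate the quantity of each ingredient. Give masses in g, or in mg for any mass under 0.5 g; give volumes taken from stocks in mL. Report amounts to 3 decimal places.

maltose 66.027 g; IPTG 10.985 mL; carbenicillin 2.607 mL; sucrose 136.975 mL

Scale factor relative to 1 L: 1.693.
maltose: 3.9% w/v = 39 g/L → 39 × 1.693 L = 66.027 g
IPTG: V = C2·V2/C1 = 0.425 mM × 1693 mL ÷ 65.5 mM = 10.985 mL
carbenicillin: dilute stock: 154 µg/mL × 1693 mL ÷ 100000 µg/mL = 2.607 mL
sucrose: C1V1 = C2V2 → 3.39% ÷ 41.9% × 1693 mL = 136.975 mL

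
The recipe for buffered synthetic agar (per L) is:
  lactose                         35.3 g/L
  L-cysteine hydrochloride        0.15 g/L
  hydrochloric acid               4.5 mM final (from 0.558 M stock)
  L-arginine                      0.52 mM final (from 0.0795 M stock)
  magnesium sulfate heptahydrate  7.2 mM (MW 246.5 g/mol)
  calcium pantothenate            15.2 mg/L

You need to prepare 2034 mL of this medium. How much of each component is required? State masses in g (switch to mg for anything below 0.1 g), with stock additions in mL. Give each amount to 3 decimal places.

lactose 71.800 g; L-cysteine hydrochloride 0.305 g; hydrochloric acid 16.403 mL; L-arginine 13.304 mL; magnesium sulfate heptahydrate 3.610 g; calcium pantothenate 30.917 mg

Working volume: 2034 mL = 2.034 L.
lactose: 35.3 g/L × 2.034 L = 71.800 g
L-cysteine hydrochloride: 0.15 g/L × 2.034 L = 0.305 g
hydrochloric acid: C1V1 = C2V2 → 4.5 mM × 2034 mL ÷ 558 mM = 16.403 mL
L-arginine: C1V1 = C2V2 → 0.52 mM × 2034 mL ÷ 79.5 mM = 13.304 mL
magnesium sulfate heptahydrate: 7.2 mmol/L × 246.5 g/mol × 2.034 L ÷ 1000 = 3.610 g
calcium pantothenate: 15.2 mg/L × 2.034 L = 30.917 mg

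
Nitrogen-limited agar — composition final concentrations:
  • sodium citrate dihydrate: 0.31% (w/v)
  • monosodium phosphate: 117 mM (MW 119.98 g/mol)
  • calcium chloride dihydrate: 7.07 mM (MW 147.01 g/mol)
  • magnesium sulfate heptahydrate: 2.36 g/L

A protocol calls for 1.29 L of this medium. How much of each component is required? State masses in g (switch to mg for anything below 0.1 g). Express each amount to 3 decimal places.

sodium citrate dihydrate 3.999 g; monosodium phosphate 18.109 g; calcium chloride dihydrate 1.341 g; magnesium sulfate heptahydrate 3.044 g

Scale factor relative to 1 L: 1.29.
sodium citrate dihydrate: 0.31% w/v = 3.1 g/L → 3.1 × 1.29 L = 3.999 g
monosodium phosphate: 117 mmol/L × 119.98 g/mol × 1.29 L ÷ 1000 = 18.109 g
calcium chloride dihydrate: 7.07 mmol/L × 147.01 g/mol × 1.29 L ÷ 1000 = 1.341 g
magnesium sulfate heptahydrate: 2.36 g/L × 1.29 L = 3.044 g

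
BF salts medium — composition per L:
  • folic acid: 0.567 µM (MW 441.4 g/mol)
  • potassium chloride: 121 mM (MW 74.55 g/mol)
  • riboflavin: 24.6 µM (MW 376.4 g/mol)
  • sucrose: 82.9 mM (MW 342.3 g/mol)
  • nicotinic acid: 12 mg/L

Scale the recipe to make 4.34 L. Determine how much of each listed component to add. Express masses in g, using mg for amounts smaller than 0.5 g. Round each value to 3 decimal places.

Working volume: 4.34 L.
folic acid: 0.567 µmol/L × 441.4 g/mol × 4.34 L ÷ 1000 = 1.086 mg
potassium chloride: 121 mmol/L × 74.55 g/mol × 4.34 L ÷ 1000 = 39.149 g
riboflavin: 24.6 µmol/L × 376.4 g/mol × 4.34 L ÷ 1000 = 40.186 mg
sucrose: 82.9 mmol/L × 342.3 g/mol × 4.34 L ÷ 1000 = 123.155 g
nicotinic acid: 12 mg/L × 4.34 L = 52.080 mg

folic acid 1.086 mg; potassium chloride 39.149 g; riboflavin 40.186 mg; sucrose 123.155 g; nicotinic acid 52.080 mg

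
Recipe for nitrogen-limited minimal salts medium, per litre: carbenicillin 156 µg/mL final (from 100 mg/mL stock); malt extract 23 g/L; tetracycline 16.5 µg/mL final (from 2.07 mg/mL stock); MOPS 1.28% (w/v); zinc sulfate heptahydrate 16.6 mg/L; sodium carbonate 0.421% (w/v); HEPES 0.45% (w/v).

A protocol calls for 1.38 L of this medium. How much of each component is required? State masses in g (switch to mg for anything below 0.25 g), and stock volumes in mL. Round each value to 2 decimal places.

carbenicillin 2.15 mL; malt extract 31.74 g; tetracycline 11.00 mL; MOPS 17.66 g; zinc sulfate heptahydrate 22.91 mg; sodium carbonate 5.81 g; HEPES 6.21 g

Scale factor relative to 1 L: 1.38.
carbenicillin: dilute stock: 156 µg/mL × 1380 mL ÷ 100000 µg/mL = 2.15 mL
malt extract: 23 g/L × 1.38 L = 31.74 g
tetracycline: dilute stock: 16.5 µg/mL × 1380 mL ÷ 2070 µg/mL = 11.00 mL
MOPS: 1.28 g per 100 mL × 1380 mL ÷ 100 = 17.66 g
zinc sulfate heptahydrate: 16.6 mg/L × 1.38 L = 22.91 mg
sodium carbonate: 0.421% w/v = 4.21 g/L → 4.21 × 1.38 L = 5.81 g
HEPES: 0.45 g per 100 mL × 1380 mL ÷ 100 = 6.21 g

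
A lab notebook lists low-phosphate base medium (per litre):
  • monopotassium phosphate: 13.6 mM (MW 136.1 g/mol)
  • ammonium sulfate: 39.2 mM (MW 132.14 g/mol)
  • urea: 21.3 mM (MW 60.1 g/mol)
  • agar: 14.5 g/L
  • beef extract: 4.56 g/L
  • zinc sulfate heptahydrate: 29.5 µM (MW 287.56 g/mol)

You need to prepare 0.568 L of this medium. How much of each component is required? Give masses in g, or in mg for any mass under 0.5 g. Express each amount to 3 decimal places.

monopotassium phosphate 1.051 g; ammonium sulfate 2.942 g; urea 0.727 g; agar 8.236 g; beef extract 2.590 g; zinc sulfate heptahydrate 4.818 mg

Working volume: 0.568 L.
monopotassium phosphate: 13.6 mmol/L × 136.1 g/mol × 0.568 L ÷ 1000 = 1.051 g
ammonium sulfate: 39.2 mmol/L × 132.14 g/mol × 0.568 L ÷ 1000 = 2.942 g
urea: 21.3 mmol/L × 60.1 g/mol × 0.568 L ÷ 1000 = 0.727 g
agar: 14.5 g/L × 0.568 L = 8.236 g
beef extract: 4.56 g/L × 0.568 L = 2.590 g
zinc sulfate heptahydrate: 29.5 µmol/L × 287.56 g/mol × 0.568 L ÷ 1000 = 4.818 mg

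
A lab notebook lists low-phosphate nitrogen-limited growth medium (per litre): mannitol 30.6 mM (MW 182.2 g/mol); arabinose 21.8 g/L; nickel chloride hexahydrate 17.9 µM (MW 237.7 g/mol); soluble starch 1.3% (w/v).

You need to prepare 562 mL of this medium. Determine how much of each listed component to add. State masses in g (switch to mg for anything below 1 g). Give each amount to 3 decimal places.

Target volume = 562 mL = 0.562 L.
mannitol: 30.6 mmol/L × 182.2 g/mol × 0.562 L ÷ 1000 = 3.133 g
arabinose: 21.8 g/L × 0.562 L = 12.252 g
nickel chloride hexahydrate: 17.9 µmol/L × 237.7 g/mol × 0.562 L ÷ 1000 = 2.391 mg
soluble starch: 1.3 g per 100 mL × 562 mL ÷ 100 = 7.306 g

mannitol 3.133 g; arabinose 12.252 g; nickel chloride hexahydrate 2.391 mg; soluble starch 7.306 g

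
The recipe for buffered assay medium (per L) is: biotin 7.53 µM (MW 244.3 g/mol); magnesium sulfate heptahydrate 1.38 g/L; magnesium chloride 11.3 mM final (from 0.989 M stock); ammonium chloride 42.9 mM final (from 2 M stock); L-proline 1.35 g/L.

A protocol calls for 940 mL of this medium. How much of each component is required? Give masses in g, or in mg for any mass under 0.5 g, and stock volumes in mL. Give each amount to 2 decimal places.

biotin 1.73 mg; magnesium sulfate heptahydrate 1.30 g; magnesium chloride 10.74 mL; ammonium chloride 20.16 mL; L-proline 1.27 g

Working volume: 940 mL = 0.94 L.
biotin: 7.53 µmol/L × 244.3 g/mol × 0.94 L ÷ 1000 = 1.73 mg
magnesium sulfate heptahydrate: 1.38 g/L × 0.94 L = 1.30 g
magnesium chloride: V = C2·V2/C1 = 11.3 mM × 940 mL ÷ 989 mM = 10.74 mL
ammonium chloride: C1V1 = C2V2 → 42.9 mM × 940 mL ÷ 2000 mM = 20.16 mL
L-proline: 1.35 g/L × 0.94 L = 1.27 g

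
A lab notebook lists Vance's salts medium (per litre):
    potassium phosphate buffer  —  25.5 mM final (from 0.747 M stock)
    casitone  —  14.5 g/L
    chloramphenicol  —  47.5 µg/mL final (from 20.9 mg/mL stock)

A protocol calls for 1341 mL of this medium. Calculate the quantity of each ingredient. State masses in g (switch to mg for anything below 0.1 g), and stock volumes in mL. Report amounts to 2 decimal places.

potassium phosphate buffer 45.78 mL; casitone 19.44 g; chloramphenicol 3.05 mL

Target volume = 1341 mL = 1.341 L.
potassium phosphate buffer: C1V1 = C2V2 → 25.5 mM × 1341 mL ÷ 747 mM = 45.78 mL
casitone: 14.5 g/L × 1.341 L = 19.44 g
chloramphenicol: V = C2·V2/C1 = 47.5 µg/mL × 1341 mL ÷ 20900 µg/mL = 3.05 mL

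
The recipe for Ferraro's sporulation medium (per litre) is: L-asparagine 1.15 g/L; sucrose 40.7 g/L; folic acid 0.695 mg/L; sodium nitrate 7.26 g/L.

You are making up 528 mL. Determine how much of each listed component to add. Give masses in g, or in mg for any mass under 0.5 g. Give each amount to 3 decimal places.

Target volume = 528 mL = 0.528 L.
L-asparagine: 1.15 g/L × 0.528 L = 0.607 g
sucrose: 40.7 g/L × 0.528 L = 21.490 g
folic acid: 0.695 mg/L × 0.528 L = 0.367 mg
sodium nitrate: 7.26 g/L × 0.528 L = 3.833 g

L-asparagine 0.607 g; sucrose 21.490 g; folic acid 0.367 mg; sodium nitrate 3.833 g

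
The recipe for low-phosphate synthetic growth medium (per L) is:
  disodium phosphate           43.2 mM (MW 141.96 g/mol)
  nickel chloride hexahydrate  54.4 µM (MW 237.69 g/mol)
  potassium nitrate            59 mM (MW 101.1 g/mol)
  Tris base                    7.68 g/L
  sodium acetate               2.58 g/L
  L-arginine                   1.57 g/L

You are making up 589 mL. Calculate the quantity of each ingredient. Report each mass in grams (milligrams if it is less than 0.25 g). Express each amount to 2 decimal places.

disodium phosphate 3.61 g; nickel chloride hexahydrate 7.62 mg; potassium nitrate 3.51 g; Tris base 4.52 g; sodium acetate 1.52 g; L-arginine 0.92 g

Scale factor relative to 1 L: 0.589.
disodium phosphate: 43.2 mmol/L × 141.96 g/mol × 0.589 L ÷ 1000 = 3.61 g
nickel chloride hexahydrate: 54.4 µmol/L × 237.69 g/mol × 0.589 L ÷ 1000 = 7.62 mg
potassium nitrate: 59 mmol/L × 101.1 g/mol × 0.589 L ÷ 1000 = 3.51 g
Tris base: 7.68 g/L × 0.589 L = 4.52 g
sodium acetate: 2.58 g/L × 0.589 L = 1.52 g
L-arginine: 1.57 g/L × 0.589 L = 0.92 g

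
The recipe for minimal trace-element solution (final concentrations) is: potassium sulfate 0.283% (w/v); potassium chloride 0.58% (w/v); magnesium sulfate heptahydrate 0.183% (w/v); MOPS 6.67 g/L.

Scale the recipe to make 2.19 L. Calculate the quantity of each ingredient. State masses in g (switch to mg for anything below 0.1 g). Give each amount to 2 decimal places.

potassium sulfate 6.20 g; potassium chloride 12.70 g; magnesium sulfate heptahydrate 4.01 g; MOPS 14.61 g

Working volume: 2.19 L.
potassium sulfate: 0.283 g per 100 mL × 2190 mL ÷ 100 = 6.20 g
potassium chloride: 0.58% w/v = 5.8 g/L → 5.8 × 2.19 L = 12.70 g
magnesium sulfate heptahydrate: 0.183 g per 100 mL × 2190 mL ÷ 100 = 4.01 g
MOPS: 6.67 g/L × 2.19 L = 14.61 g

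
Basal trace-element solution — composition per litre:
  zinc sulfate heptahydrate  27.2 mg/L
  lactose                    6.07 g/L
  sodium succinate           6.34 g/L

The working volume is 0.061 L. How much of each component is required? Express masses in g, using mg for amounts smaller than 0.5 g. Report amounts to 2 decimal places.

zinc sulfate heptahydrate 1.66 mg; lactose 370.27 mg; sodium succinate 386.74 mg

Working volume: 0.061 L.
zinc sulfate heptahydrate: 27.2 mg/L × 0.061 L = 1.66 mg
lactose: 6.07 g/L × 0.061 L = 0.37027 g = 370.27 mg
sodium succinate: 6.34 g/L × 0.061 L = 0.38674 g = 386.74 mg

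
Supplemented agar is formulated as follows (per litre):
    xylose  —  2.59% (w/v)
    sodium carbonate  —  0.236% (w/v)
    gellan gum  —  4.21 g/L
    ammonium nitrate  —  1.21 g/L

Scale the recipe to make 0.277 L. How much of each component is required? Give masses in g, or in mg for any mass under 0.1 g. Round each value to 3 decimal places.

xylose 7.174 g; sodium carbonate 0.654 g; gellan gum 1.166 g; ammonium nitrate 0.335 g

Working volume: 0.277 L.
xylose: 2.59 g per 100 mL × 277 mL ÷ 100 = 7.174 g
sodium carbonate: 0.236% w/v = 2.36 g/L → 2.36 × 0.277 L = 0.654 g
gellan gum: 4.21 g/L × 0.277 L = 1.166 g
ammonium nitrate: 1.21 g/L × 0.277 L = 0.335 g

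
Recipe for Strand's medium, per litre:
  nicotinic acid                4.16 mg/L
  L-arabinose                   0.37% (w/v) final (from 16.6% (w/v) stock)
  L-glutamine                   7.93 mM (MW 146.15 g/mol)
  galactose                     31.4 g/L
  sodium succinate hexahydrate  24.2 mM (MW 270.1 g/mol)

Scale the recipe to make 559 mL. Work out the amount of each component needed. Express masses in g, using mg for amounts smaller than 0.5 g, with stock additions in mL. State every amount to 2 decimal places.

nicotinic acid 2.33 mg; L-arabinose 12.46 mL; L-glutamine 0.65 g; galactose 17.55 g; sodium succinate hexahydrate 3.65 g

Scale factor relative to 1 L: 0.559.
nicotinic acid: 4.16 mg/L × 0.559 L = 2.33 mg
L-arabinose: C1V1 = C2V2 → 0.37% ÷ 16.6% × 559 mL = 12.46 mL
L-glutamine: 7.93 mmol/L × 146.15 g/mol × 0.559 L ÷ 1000 = 0.65 g
galactose: 31.4 g/L × 0.559 L = 17.55 g
sodium succinate hexahydrate: 24.2 mmol/L × 270.1 g/mol × 0.559 L ÷ 1000 = 3.65 g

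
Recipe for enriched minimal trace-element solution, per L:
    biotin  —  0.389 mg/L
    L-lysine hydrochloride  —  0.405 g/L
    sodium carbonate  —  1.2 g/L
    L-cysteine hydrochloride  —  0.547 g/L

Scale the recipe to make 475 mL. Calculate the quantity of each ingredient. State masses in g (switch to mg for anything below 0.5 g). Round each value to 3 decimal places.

Target volume = 475 mL = 0.475 L.
biotin: 0.389 mg/L × 0.475 L = 0.185 mg
L-lysine hydrochloride: 0.405 g/L × 0.475 L = 0.192375 g = 192.375 mg
sodium carbonate: 1.2 g/L × 0.475 L = 0.570 g
L-cysteine hydrochloride: 0.547 g/L × 0.475 L = 0.259825 g = 259.825 mg

biotin 0.185 mg; L-lysine hydrochloride 192.375 mg; sodium carbonate 0.570 g; L-cysteine hydrochloride 259.825 mg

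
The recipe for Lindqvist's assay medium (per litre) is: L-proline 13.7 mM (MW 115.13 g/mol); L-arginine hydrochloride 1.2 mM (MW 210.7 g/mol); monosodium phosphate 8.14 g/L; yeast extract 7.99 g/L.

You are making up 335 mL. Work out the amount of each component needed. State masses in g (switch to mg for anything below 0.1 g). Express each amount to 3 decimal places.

Target volume = 335 mL = 0.335 L.
L-proline: 13.7 mmol/L × 115.13 g/mol × 0.335 L ÷ 1000 = 0.528 g
L-arginine hydrochloride: 1.2 mmol/L × 210.7 mg/mmol × 0.335 L = 84.701 mg
monosodium phosphate: 8.14 g/L × 0.335 L = 2.727 g
yeast extract: 7.99 g/L × 0.335 L = 2.677 g

L-proline 0.528 g; L-arginine hydrochloride 84.701 mg; monosodium phosphate 2.727 g; yeast extract 2.677 g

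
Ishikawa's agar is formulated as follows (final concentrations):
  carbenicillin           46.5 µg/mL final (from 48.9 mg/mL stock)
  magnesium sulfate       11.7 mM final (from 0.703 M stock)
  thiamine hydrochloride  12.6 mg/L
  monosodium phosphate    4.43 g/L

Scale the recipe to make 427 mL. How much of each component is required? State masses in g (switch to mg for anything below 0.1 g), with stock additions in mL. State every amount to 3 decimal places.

Working volume: 427 mL = 0.427 L.
carbenicillin: dilute stock: 46.5 µg/mL × 427 mL ÷ 48900 µg/mL = 0.406 mL
magnesium sulfate: dilute stock: 11.7 mM × 427 mL ÷ 703 mM = 7.107 mL
thiamine hydrochloride: 12.6 mg/L × 0.427 L = 5.380 mg
monosodium phosphate: 4.43 g/L × 0.427 L = 1.892 g

carbenicillin 0.406 mL; magnesium sulfate 7.107 mL; thiamine hydrochloride 5.380 mg; monosodium phosphate 1.892 g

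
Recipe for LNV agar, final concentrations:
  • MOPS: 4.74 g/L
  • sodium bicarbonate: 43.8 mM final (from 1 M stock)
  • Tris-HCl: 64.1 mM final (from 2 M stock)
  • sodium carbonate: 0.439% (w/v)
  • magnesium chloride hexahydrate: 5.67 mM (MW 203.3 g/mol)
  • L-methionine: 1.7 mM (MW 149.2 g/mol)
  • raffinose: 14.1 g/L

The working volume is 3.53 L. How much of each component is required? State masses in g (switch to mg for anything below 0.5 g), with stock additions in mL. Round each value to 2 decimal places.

MOPS 16.73 g; sodium bicarbonate 154.61 mL; Tris-HCl 113.14 mL; sodium carbonate 15.50 g; magnesium chloride hexahydrate 4.07 g; L-methionine 0.90 g; raffinose 49.77 g

Working volume: 3.53 L.
MOPS: 4.74 g/L × 3.53 L = 16.73 g
sodium bicarbonate: V = C2·V2/C1 = 43.8 mM × 3530 mL ÷ 1000 mM = 154.61 mL
Tris-HCl: dilute stock: 64.1 mM × 3530 mL ÷ 2000 mM = 113.14 mL
sodium carbonate: 0.439% w/v = 4.39 g/L → 4.39 × 3.53 L = 15.50 g
magnesium chloride hexahydrate: 5.67 mmol/L × 203.3 g/mol × 3.53 L ÷ 1000 = 4.07 g
L-methionine: 1.7 mmol/L × 149.2 g/mol × 3.53 L ÷ 1000 = 0.90 g
raffinose: 14.1 g/L × 3.53 L = 49.77 g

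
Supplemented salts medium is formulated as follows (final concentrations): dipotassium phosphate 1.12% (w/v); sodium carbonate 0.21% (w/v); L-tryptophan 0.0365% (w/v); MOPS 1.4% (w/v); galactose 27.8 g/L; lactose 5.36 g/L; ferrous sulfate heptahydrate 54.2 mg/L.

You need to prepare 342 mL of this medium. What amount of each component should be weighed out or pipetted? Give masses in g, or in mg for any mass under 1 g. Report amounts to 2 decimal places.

Target volume = 342 mL = 0.342 L.
dipotassium phosphate: 1.12 g per 100 mL × 342 mL ÷ 100 = 3.83 g
sodium carbonate: 0.21 g per 100 mL × 342 mL ÷ 100 = 0.7182 g = 718.20 mg
L-tryptophan: 0.0365 g per 100 mL × 342 mL ÷ 100 = 0.12483 g = 124.83 mg
MOPS: 1.4 g per 100 mL × 342 mL ÷ 100 = 4.79 g
galactose: 27.8 g/L × 0.342 L = 9.51 g
lactose: 5.36 g/L × 0.342 L = 1.83 g
ferrous sulfate heptahydrate: 54.2 mg/L × 0.342 L = 18.54 mg

dipotassium phosphate 3.83 g; sodium carbonate 718.20 mg; L-tryptophan 124.83 mg; MOPS 4.79 g; galactose 9.51 g; lactose 1.83 g; ferrous sulfate heptahydrate 18.54 mg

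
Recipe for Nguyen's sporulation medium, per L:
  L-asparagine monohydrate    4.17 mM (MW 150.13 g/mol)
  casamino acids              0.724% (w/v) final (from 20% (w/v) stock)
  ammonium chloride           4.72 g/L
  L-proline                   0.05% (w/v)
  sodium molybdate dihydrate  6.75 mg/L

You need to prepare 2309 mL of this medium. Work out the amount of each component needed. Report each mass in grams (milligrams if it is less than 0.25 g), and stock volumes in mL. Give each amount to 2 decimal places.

L-asparagine monohydrate 1.45 g; casamino acids 83.59 mL; ammonium chloride 10.90 g; L-proline 1.15 g; sodium molybdate dihydrate 15.59 mg

Scale factor relative to 1 L: 2.309.
L-asparagine monohydrate: 4.17 mmol/L × 150.13 g/mol × 2.309 L ÷ 1000 = 1.45 g
casamino acids: C1V1 = C2V2 → 0.724% ÷ 20% × 2309 mL = 83.59 mL
ammonium chloride: 4.72 g/L × 2.309 L = 10.90 g
L-proline: 0.05% w/v = 0.5 g/L → 0.5 × 2.309 L = 1.15 g
sodium molybdate dihydrate: 6.75 mg/L × 2.309 L = 15.59 mg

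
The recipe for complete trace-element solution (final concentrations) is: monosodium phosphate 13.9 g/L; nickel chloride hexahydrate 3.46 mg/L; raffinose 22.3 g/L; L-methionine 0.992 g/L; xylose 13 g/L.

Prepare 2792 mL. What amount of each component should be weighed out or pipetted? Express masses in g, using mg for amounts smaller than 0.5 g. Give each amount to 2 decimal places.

Working volume: 2792 mL = 2.792 L.
monosodium phosphate: 13.9 g/L × 2.792 L = 38.81 g
nickel chloride hexahydrate: 3.46 mg/L × 2.792 L = 9.66 mg
raffinose: 22.3 g/L × 2.792 L = 62.26 g
L-methionine: 0.992 g/L × 2.792 L = 2.77 g
xylose: 13 g/L × 2.792 L = 36.30 g

monosodium phosphate 38.81 g; nickel chloride hexahydrate 9.66 mg; raffinose 62.26 g; L-methionine 2.77 g; xylose 36.30 g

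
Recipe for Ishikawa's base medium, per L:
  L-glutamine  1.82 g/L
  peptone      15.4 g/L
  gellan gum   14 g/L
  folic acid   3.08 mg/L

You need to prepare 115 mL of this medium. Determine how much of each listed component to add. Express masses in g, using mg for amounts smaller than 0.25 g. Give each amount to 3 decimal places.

L-glutamine 209.300 mg; peptone 1.771 g; gellan gum 1.610 g; folic acid 0.354 mg

Target volume = 115 mL = 0.115 L.
L-glutamine: 1.82 g/L × 0.115 L = 0.2093 g = 209.300 mg
peptone: 15.4 g/L × 0.115 L = 1.771 g
gellan gum: 14 g/L × 0.115 L = 1.610 g
folic acid: 3.08 mg/L × 0.115 L = 0.354 mg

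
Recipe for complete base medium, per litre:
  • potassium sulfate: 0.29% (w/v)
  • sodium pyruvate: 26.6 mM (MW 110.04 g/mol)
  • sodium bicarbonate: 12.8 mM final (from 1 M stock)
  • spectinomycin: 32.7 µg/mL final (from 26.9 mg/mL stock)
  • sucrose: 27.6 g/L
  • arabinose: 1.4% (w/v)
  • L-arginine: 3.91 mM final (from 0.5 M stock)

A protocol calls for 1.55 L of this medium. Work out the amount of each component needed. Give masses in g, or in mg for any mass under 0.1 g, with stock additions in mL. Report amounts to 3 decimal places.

Scale factor relative to 1 L: 1.55.
potassium sulfate: 0.29 g per 100 mL × 1550 mL ÷ 100 = 4.495 g
sodium pyruvate: 26.6 mmol/L × 110.04 g/mol × 1.55 L ÷ 1000 = 4.537 g
sodium bicarbonate: C1V1 = C2V2 → 12.8 mM × 1550 mL ÷ 1000 mM = 19.840 mL
spectinomycin: V = C2·V2/C1 = 32.7 µg/mL × 1550 mL ÷ 26900 µg/mL = 1.884 mL
sucrose: 27.6 g/L × 1.55 L = 42.780 g
arabinose: 1.4 g per 100 mL × 1550 mL ÷ 100 = 21.700 g
L-arginine: C1V1 = C2V2 → 3.91 mM × 1550 mL ÷ 500 mM = 12.121 mL

potassium sulfate 4.495 g; sodium pyruvate 4.537 g; sodium bicarbonate 19.840 mL; spectinomycin 1.884 mL; sucrose 42.780 g; arabinose 21.700 g; L-arginine 12.121 mL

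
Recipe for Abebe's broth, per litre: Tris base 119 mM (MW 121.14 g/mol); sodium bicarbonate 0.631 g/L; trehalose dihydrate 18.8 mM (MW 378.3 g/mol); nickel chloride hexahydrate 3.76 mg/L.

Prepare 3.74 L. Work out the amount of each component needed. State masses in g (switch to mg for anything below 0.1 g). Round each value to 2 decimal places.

Tris base 53.91 g; sodium bicarbonate 2.36 g; trehalose dihydrate 26.60 g; nickel chloride hexahydrate 14.06 mg

Working volume: 3.74 L.
Tris base: 119 mmol/L × 121.14 g/mol × 3.74 L ÷ 1000 = 53.91 g
sodium bicarbonate: 0.631 g/L × 3.74 L = 2.36 g
trehalose dihydrate: 18.8 mmol/L × 378.3 g/mol × 3.74 L ÷ 1000 = 26.60 g
nickel chloride hexahydrate: 3.76 mg/L × 3.74 L = 14.06 mg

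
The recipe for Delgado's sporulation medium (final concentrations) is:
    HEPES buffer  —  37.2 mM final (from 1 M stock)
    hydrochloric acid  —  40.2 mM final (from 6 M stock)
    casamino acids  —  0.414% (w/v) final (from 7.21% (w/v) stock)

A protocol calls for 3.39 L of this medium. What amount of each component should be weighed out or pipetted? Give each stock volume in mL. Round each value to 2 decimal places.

Working volume: 3.39 L.
HEPES buffer: C1V1 = C2V2 → 37.2 mM × 3390 mL ÷ 1000 mM = 126.11 mL
hydrochloric acid: dilute stock: 40.2 mM × 3390 mL ÷ 6000 mM = 22.71 mL
casamino acids: V = C2·V2/C1 = 0.414% ÷ 7.21% × 3390 mL = 194.65 mL

HEPES buffer 126.11 mL; hydrochloric acid 22.71 mL; casamino acids 194.65 mL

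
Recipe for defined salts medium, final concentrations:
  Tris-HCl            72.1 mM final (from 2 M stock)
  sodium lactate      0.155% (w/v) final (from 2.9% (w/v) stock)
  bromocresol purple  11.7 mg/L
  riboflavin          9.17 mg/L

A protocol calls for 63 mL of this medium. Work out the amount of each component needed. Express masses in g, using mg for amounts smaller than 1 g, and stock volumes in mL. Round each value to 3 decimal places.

Tris-HCl 2.271 mL; sodium lactate 3.367 mL; bromocresol purple 0.737 mg; riboflavin 0.578 mg

Target volume = 63 mL = 0.063 L.
Tris-HCl: dilute stock: 72.1 mM × 63 mL ÷ 2000 mM = 2.271 mL
sodium lactate: dilute stock: 0.155% ÷ 2.9% × 63 mL = 3.367 mL
bromocresol purple: 11.7 mg/L × 0.063 L = 0.737 mg
riboflavin: 9.17 mg/L × 0.063 L = 0.578 mg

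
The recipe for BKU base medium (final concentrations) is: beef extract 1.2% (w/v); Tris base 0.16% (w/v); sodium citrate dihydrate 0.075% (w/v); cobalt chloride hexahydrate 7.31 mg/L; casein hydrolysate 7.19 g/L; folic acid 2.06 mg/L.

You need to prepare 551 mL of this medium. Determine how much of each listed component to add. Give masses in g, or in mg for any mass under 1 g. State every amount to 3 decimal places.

Working volume: 551 mL = 0.551 L.
beef extract: 1.2% w/v = 12 g/L → 12 × 0.551 L = 6.612 g
Tris base: 0.16 g per 100 mL × 551 mL ÷ 100 = 0.8816 g = 881.600 mg
sodium citrate dihydrate: 0.075% w/v = 0.75 g/L → 0.75 × 0.551 L = 0.41325 g = 413.250 mg
cobalt chloride hexahydrate: 7.31 mg/L × 0.551 L = 4.028 mg
casein hydrolysate: 7.19 g/L × 0.551 L = 3.962 g
folic acid: 2.06 mg/L × 0.551 L = 1.135 mg

beef extract 6.612 g; Tris base 881.600 mg; sodium citrate dihydrate 413.250 mg; cobalt chloride hexahydrate 4.028 mg; casein hydrolysate 3.962 g; folic acid 1.135 mg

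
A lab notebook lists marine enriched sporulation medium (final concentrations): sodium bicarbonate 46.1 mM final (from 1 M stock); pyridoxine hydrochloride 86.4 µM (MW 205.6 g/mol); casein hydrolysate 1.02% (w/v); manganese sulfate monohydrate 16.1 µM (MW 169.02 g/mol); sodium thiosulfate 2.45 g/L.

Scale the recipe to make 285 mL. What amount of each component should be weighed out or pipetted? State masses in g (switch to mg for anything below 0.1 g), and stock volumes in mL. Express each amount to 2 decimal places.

sodium bicarbonate 13.14 mL; pyridoxine hydrochloride 5.06 mg; casein hydrolysate 2.91 g; manganese sulfate monohydrate 0.78 mg; sodium thiosulfate 0.70 g

Working volume: 285 mL = 0.285 L.
sodium bicarbonate: dilute stock: 46.1 mM × 285 mL ÷ 1000 mM = 13.14 mL
pyridoxine hydrochloride: 86.4 µmol/L × 205.6 g/mol × 0.285 L ÷ 1000 = 5.06 mg
casein hydrolysate: 1.02 g per 100 mL × 285 mL ÷ 100 = 2.91 g
manganese sulfate monohydrate: 16.1 µmol/L × 169.02 g/mol × 0.285 L ÷ 1000 = 0.78 mg
sodium thiosulfate: 2.45 g/L × 0.285 L = 0.70 g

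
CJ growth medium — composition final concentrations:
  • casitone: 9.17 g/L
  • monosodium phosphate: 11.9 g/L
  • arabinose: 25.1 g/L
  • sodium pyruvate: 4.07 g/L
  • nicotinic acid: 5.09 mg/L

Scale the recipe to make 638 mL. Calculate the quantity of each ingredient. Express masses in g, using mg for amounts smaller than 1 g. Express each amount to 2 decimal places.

Target volume = 638 mL = 0.638 L.
casitone: 9.17 g/L × 0.638 L = 5.85 g
monosodium phosphate: 11.9 g/L × 0.638 L = 7.59 g
arabinose: 25.1 g/L × 0.638 L = 16.01 g
sodium pyruvate: 4.07 g/L × 0.638 L = 2.60 g
nicotinic acid: 5.09 mg/L × 0.638 L = 3.25 mg

casitone 5.85 g; monosodium phosphate 7.59 g; arabinose 16.01 g; sodium pyruvate 2.60 g; nicotinic acid 3.25 mg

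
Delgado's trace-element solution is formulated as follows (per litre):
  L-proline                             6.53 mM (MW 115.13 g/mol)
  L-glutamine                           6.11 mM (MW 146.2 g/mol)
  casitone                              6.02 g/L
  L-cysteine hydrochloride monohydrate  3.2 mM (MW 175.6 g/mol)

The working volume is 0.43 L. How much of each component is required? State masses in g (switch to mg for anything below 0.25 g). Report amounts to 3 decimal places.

L-proline 0.323 g; L-glutamine 0.384 g; casitone 2.589 g; L-cysteine hydrochloride monohydrate 241.626 mg

Scale factor relative to 1 L: 0.43.
L-proline: 6.53 mmol/L × 115.13 g/mol × 0.43 L ÷ 1000 = 0.323 g
L-glutamine: 6.11 mmol/L × 146.2 g/mol × 0.43 L ÷ 1000 = 0.384 g
casitone: 6.02 g/L × 0.43 L = 2.589 g
L-cysteine hydrochloride monohydrate: 3.2 mmol/L × 175.6 mg/mmol × 0.43 L = 241.626 mg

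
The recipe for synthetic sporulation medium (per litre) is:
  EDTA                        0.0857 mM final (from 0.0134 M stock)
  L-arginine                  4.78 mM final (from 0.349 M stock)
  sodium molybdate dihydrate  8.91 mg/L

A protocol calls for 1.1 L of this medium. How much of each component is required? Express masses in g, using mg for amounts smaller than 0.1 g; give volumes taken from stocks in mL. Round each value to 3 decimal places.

EDTA 7.035 mL; L-arginine 15.066 mL; sodium molybdate dihydrate 9.801 mg

Scale factor relative to 1 L: 1.1.
EDTA: dilute stock: 0.0857 mM × 1100 mL ÷ 13.4 mM = 7.035 mL
L-arginine: dilute stock: 4.78 mM × 1100 mL ÷ 349 mM = 15.066 mL
sodium molybdate dihydrate: 8.91 mg/L × 1.1 L = 9.801 mg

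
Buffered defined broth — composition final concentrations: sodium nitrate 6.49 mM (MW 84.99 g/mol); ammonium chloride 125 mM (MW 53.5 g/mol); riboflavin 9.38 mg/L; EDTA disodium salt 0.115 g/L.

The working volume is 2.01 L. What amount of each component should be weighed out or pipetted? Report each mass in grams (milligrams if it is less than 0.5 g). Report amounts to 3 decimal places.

sodium nitrate 1.109 g; ammonium chloride 13.442 g; riboflavin 18.854 mg; EDTA disodium salt 231.150 mg

Working volume: 2.01 L.
sodium nitrate: 6.49 mmol/L × 84.99 g/mol × 2.01 L ÷ 1000 = 1.109 g
ammonium chloride: 125 mmol/L × 53.5 g/mol × 2.01 L ÷ 1000 = 13.442 g
riboflavin: 9.38 mg/L × 2.01 L = 18.854 mg
EDTA disodium salt: 0.115 g/L × 2.01 L = 0.23115 g = 231.150 mg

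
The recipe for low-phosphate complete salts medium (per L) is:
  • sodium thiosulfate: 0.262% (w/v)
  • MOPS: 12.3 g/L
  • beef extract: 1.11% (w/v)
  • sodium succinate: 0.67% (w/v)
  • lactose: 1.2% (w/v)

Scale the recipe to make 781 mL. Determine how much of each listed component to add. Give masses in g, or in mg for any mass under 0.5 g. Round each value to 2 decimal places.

Working volume: 781 mL = 0.781 L.
sodium thiosulfate: 0.262% w/v = 2.62 g/L → 2.62 × 0.781 L = 2.05 g
MOPS: 12.3 g/L × 0.781 L = 9.61 g
beef extract: 1.11 g per 100 mL × 781 mL ÷ 100 = 8.67 g
sodium succinate: 0.67 g per 100 mL × 781 mL ÷ 100 = 5.23 g
lactose: 1.2% w/v = 12 g/L → 12 × 0.781 L = 9.37 g

sodium thiosulfate 2.05 g; MOPS 9.61 g; beef extract 8.67 g; sodium succinate 5.23 g; lactose 9.37 g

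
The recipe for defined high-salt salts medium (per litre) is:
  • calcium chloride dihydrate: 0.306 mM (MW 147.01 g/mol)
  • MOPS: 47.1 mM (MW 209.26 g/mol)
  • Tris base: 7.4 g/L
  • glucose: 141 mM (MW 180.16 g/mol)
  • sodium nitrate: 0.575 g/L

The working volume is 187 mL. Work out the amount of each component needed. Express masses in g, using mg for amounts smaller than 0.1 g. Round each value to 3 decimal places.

calcium chloride dihydrate 8.412 mg; MOPS 1.843 g; Tris base 1.384 g; glucose 4.750 g; sodium nitrate 0.108 g

Working volume: 187 mL = 0.187 L.
calcium chloride dihydrate: 0.306 mmol/L × 147.01 mg/mmol × 0.187 L = 8.412 mg
MOPS: 47.1 mmol/L × 209.26 g/mol × 0.187 L ÷ 1000 = 1.843 g
Tris base: 7.4 g/L × 0.187 L = 1.384 g
glucose: 141 mmol/L × 180.16 g/mol × 0.187 L ÷ 1000 = 4.750 g
sodium nitrate: 0.575 g/L × 0.187 L = 0.108 g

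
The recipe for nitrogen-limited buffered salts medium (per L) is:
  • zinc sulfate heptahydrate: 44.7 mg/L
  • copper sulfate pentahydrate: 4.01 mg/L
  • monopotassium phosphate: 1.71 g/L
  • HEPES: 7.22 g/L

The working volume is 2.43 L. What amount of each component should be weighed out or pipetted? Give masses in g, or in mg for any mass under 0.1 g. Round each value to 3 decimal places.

zinc sulfate heptahydrate 0.109 g; copper sulfate pentahydrate 9.744 mg; monopotassium phosphate 4.155 g; HEPES 17.545 g

Scale factor relative to 1 L: 2.43.
zinc sulfate heptahydrate: 44.7 mg/L × 2.43 L = 108.621 mg = 0.109 g
copper sulfate pentahydrate: 4.01 mg/L × 2.43 L = 9.744 mg
monopotassium phosphate: 1.71 g/L × 2.43 L = 4.155 g
HEPES: 7.22 g/L × 2.43 L = 17.545 g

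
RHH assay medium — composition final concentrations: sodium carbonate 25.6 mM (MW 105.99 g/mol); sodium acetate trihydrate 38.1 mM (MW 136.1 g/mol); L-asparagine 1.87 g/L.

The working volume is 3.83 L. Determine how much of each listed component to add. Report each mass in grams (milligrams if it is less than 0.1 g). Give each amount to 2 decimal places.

sodium carbonate 10.39 g; sodium acetate trihydrate 19.86 g; L-asparagine 7.16 g

Scale factor relative to 1 L: 3.83.
sodium carbonate: 25.6 mmol/L × 105.99 g/mol × 3.83 L ÷ 1000 = 10.39 g
sodium acetate trihydrate: 38.1 mmol/L × 136.1 g/mol × 3.83 L ÷ 1000 = 19.86 g
L-asparagine: 1.87 g/L × 3.83 L = 7.16 g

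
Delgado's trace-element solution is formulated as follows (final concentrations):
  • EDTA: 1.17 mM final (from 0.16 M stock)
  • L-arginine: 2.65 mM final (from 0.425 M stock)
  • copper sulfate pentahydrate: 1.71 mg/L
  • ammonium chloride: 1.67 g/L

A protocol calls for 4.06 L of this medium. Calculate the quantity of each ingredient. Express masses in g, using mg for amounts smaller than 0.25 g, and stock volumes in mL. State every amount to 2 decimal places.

Working volume: 4.06 L.
EDTA: dilute stock: 1.17 mM × 4060 mL ÷ 160 mM = 29.69 mL
L-arginine: dilute stock: 2.65 mM × 4060 mL ÷ 425 mM = 25.32 mL
copper sulfate pentahydrate: 1.71 mg/L × 4.06 L = 6.94 mg
ammonium chloride: 1.67 g/L × 4.06 L = 6.78 g

EDTA 29.69 mL; L-arginine 25.32 mL; copper sulfate pentahydrate 6.94 mg; ammonium chloride 6.78 g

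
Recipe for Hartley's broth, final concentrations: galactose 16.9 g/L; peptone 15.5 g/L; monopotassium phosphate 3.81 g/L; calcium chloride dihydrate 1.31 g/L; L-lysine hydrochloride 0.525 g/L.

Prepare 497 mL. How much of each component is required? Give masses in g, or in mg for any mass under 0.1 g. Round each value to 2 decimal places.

Scale factor relative to 1 L: 0.497.
galactose: 16.9 g/L × 0.497 L = 8.40 g
peptone: 15.5 g/L × 0.497 L = 7.70 g
monopotassium phosphate: 3.81 g/L × 0.497 L = 1.89 g
calcium chloride dihydrate: 1.31 g/L × 0.497 L = 0.65 g
L-lysine hydrochloride: 0.525 g/L × 0.497 L = 0.26 g

galactose 8.40 g; peptone 7.70 g; monopotassium phosphate 1.89 g; calcium chloride dihydrate 0.65 g; L-lysine hydrochloride 0.26 g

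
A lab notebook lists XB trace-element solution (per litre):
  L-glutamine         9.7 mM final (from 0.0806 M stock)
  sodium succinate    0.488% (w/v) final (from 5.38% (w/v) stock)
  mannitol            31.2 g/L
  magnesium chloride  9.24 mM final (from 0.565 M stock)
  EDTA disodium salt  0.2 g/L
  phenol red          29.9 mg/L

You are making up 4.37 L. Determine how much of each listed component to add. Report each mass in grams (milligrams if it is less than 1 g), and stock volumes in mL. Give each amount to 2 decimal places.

Working volume: 4.37 L.
L-glutamine: C1V1 = C2V2 → 9.7 mM × 4370 mL ÷ 80.6 mM = 525.92 mL
sodium succinate: V = C2·V2/C1 = 0.488% ÷ 5.38% × 4370 mL = 396.39 mL
mannitol: 31.2 g/L × 4.37 L = 136.34 g
magnesium chloride: dilute stock: 9.24 mM × 4370 mL ÷ 565 mM = 71.47 mL
EDTA disodium salt: 0.2 g/L × 4.37 L = 0.874 g = 874.00 mg
phenol red: 29.9 mg/L × 4.37 L = 130.66 mg

L-glutamine 525.92 mL; sodium succinate 396.39 mL; mannitol 136.34 g; magnesium chloride 71.47 mL; EDTA disodium salt 874.00 mg; phenol red 130.66 mg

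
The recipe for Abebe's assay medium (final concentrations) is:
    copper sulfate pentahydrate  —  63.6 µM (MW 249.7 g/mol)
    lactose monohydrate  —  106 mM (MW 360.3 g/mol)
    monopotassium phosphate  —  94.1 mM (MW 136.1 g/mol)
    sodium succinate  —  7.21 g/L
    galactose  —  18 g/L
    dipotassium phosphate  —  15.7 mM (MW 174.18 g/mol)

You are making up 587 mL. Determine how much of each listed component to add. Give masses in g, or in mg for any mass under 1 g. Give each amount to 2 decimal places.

Scale factor relative to 1 L: 0.587.
copper sulfate pentahydrate: 63.6 µmol/L × 249.7 g/mol × 0.587 L ÷ 1000 = 9.32 mg
lactose monohydrate: 106 mmol/L × 360.3 g/mol × 0.587 L ÷ 1000 = 22.42 g
monopotassium phosphate: 94.1 mmol/L × 136.1 g/mol × 0.587 L ÷ 1000 = 7.52 g
sodium succinate: 7.21 g/L × 0.587 L = 4.23 g
galactose: 18 g/L × 0.587 L = 10.57 g
dipotassium phosphate: 15.7 mmol/L × 174.18 g/mol × 0.587 L ÷ 1000 = 1.61 g

copper sulfate pentahydrate 9.32 mg; lactose monohydrate 22.42 g; monopotassium phosphate 7.52 g; sodium succinate 4.23 g; galactose 10.57 g; dipotassium phosphate 1.61 g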